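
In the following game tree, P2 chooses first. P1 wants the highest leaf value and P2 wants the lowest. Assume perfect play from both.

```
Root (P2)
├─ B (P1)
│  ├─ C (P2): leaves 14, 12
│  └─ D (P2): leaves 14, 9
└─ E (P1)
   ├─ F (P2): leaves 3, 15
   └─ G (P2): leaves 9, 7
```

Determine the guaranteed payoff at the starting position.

C (P2): min(14, 12) = 12
D (P2): min(14, 9) = 9
B (P1): max(12, 9) = 12
F (P2): min(3, 15) = 3
G (P2): min(9, 7) = 7
E (P1): max(3, 7) = 7
Root (P2): min(12, 7) = 7

7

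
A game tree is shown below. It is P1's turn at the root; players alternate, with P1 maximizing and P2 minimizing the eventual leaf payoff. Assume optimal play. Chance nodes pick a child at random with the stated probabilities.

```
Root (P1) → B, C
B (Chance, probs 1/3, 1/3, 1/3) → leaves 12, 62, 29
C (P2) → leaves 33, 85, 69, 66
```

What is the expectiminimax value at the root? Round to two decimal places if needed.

B (Chance): 1/3·12 + 1/3·62 + 1/3·29 = 34.33
C (P2): min(33, 85, 69, 66) = 33
Root (P1): max(34.33, 33) = 34.33

34.33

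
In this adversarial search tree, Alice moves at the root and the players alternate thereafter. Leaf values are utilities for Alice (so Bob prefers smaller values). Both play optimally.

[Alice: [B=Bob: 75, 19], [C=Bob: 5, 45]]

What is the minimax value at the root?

19

B (Bob): min(75, 19) = 19
C (Bob): min(5, 45) = 5
Root (Alice): max(19, 5) = 19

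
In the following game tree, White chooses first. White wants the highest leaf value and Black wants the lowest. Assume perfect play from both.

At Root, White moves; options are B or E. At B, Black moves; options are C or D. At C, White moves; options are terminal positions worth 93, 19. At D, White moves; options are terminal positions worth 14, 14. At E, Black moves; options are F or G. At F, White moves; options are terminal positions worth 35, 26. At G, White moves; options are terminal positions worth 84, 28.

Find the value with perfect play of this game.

C (White): max(93, 19) = 93
D (White): max(14, 14) = 14
B (Black): min(93, 14) = 14
F (White): max(35, 26) = 35
G (White): max(84, 28) = 84
E (Black): min(35, 84) = 35
Root (White): max(14, 35) = 35

35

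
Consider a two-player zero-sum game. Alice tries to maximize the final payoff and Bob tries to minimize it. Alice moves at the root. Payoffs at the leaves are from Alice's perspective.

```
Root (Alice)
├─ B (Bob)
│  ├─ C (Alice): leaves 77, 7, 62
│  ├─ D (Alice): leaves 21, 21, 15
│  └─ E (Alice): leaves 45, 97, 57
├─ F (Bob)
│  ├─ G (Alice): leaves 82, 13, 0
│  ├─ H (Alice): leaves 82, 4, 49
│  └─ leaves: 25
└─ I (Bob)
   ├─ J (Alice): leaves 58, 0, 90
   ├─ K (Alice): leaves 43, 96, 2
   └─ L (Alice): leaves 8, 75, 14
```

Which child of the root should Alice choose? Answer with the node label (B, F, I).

C (Alice): max(77, 7, 62) = 77
D (Alice): max(21, 21, 15) = 21
E (Alice): max(45, 97, 57) = 97
B (Bob): min(77, 21, 97) = 21
G (Alice): max(82, 13, 0) = 82
H (Alice): max(82, 4, 49) = 82
F (Bob): min(82, 82, 25) = 25
J (Alice): max(58, 0, 90) = 90
K (Alice): max(43, 96, 2) = 96
L (Alice): max(8, 75, 14) = 75
I (Bob): min(90, 96, 75) = 75
Root (Alice): max(21, 25, 75) = 75
Alice picks the child with the highest value: I (value 75).

I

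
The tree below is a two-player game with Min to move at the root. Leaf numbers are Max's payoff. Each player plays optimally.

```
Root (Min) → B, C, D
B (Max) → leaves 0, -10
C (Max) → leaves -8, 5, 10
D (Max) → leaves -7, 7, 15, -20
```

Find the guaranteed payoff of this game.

B (Max): max(0, -10) = 0
C (Max): max(-8, 5, 10) = 10
D (Max): max(-7, 7, 15, -20) = 15
Root (Min): min(0, 10, 15) = 0

0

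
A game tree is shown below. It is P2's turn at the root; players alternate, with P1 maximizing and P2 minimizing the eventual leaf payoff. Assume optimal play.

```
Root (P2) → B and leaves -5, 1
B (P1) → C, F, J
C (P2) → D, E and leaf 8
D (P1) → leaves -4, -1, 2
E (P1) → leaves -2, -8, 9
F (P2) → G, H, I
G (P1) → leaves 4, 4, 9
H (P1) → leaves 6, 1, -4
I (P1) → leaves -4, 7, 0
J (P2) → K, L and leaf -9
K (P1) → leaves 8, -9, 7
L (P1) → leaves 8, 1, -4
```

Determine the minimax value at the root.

D (P1): max(-4, -1, 2) = 2
E (P1): max(-2, -8, 9) = 9
C (P2): min(2, 9, 8) = 2
G (P1): max(4, 4, 9) = 9
H (P1): max(6, 1, -4) = 6
I (P1): max(-4, 7, 0) = 7
F (P2): min(9, 6, 7) = 6
K (P1): max(8, -9, 7) = 8
L (P1): max(8, 1, -4) = 8
J (P2): min(8, 8, -9) = -9
B (P1): max(2, 6, -9) = 6
Root (P2): min(6, -5, 1) = -5

-5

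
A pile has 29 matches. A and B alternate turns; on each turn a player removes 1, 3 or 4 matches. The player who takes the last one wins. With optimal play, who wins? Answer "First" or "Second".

First

i:   0  1  2  3  4  5  6  7  8  9 10 11 12 13 14 15 16 17 18 19 20 21 22 23 24 25 26 27 28 29
     L  W  L  W  W  W  W  L  W  L  W  W  W  W  L  W  L  W  W  W  W  L  W  L  W  W  W  W  L  W
Position 29 is W, so the first player wins.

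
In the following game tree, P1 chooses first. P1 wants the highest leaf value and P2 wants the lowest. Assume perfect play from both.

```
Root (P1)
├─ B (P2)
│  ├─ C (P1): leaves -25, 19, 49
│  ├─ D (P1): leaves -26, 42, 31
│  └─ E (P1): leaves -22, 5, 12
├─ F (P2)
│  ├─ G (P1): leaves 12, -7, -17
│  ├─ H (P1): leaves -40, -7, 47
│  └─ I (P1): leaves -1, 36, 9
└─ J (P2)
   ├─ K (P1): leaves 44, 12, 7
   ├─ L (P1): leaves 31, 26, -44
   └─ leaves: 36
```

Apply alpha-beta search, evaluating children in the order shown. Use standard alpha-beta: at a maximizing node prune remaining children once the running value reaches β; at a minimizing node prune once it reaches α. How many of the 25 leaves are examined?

C [α=-∞,β=+∞]: v=49
D [α=-∞,β=49]: v=42
E [α=-∞,β=42]: v=12
B [α=-∞,β=+∞]: v=12
G [α=12,β=+∞]: v=12
F [α=12,β=+∞]: v=12 after child 1 ≤ α → α-cutoff, skip 2
K [α=12,β=+∞]: v=44
L [α=12,β=44]: v=31
J [α=12,β=+∞]: v=31
Root [α=-∞,β=+∞]: v=31
Leaves evaluated: 19 of 25.

19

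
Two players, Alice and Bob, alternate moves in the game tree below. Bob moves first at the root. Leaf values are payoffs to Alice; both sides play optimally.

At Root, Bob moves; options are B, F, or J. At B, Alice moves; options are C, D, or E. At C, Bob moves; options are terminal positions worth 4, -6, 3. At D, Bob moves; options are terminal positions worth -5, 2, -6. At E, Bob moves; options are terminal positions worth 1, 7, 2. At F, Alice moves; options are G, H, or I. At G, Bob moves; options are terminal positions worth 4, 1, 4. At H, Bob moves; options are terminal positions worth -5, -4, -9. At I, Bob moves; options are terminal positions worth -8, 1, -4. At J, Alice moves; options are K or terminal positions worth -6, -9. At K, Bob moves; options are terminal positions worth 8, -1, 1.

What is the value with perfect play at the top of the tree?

-1

C (Bob): min(4, -6, 3) = -6
D (Bob): min(-5, 2, -6) = -6
E (Bob): min(1, 7, 2) = 1
B (Alice): max(-6, -6, 1) = 1
G (Bob): min(4, 1, 4) = 1
H (Bob): min(-5, -4, -9) = -9
I (Bob): min(-8, 1, -4) = -8
F (Alice): max(1, -9, -8) = 1
K (Bob): min(8, -1, 1) = -1
J (Alice): max(-1, -6, -9) = -1
Root (Bob): min(1, 1, -1) = -1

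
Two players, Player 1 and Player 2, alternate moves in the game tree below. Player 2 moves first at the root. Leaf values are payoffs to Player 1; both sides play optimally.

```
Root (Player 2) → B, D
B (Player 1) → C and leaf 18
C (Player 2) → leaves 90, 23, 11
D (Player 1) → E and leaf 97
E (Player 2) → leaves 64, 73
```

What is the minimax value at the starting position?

C (Player 2): min(90, 23, 11) = 11
B (Player 1): max(11, 18) = 18
E (Player 2): min(64, 73) = 64
D (Player 1): max(64, 97) = 97
Root (Player 2): min(18, 97) = 18

18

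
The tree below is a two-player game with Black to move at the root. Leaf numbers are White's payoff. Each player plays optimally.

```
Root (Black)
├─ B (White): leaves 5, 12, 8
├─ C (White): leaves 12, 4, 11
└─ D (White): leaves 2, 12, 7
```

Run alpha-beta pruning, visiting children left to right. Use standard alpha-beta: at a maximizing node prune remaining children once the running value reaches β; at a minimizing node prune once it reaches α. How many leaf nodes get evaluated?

6

B [α=-∞,β=+∞]: v=12
C [α=-∞,β=12]: v=12 after child 1 ≥ β → β-cutoff, skip 2
D [α=-∞,β=12]: v=12 after child 2 ≥ β → β-cutoff, skip 1
Root [α=-∞,β=+∞]: v=12
Leaves evaluated: 6 of 9.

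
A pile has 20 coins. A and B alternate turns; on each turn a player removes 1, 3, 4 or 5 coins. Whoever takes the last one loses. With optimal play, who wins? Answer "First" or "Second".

Positions where the player to move wins (W) vs loses (L):
i:   0  1  2  3  4  5  6  7  8  9 10 11 12 13 14 15 16 17 18 19 20
     W  L  W  L  W  W  W  W  W  L  W  L  W  W  W  W  W  L  W  L  W
Position 20 is W, so the first player wins.

First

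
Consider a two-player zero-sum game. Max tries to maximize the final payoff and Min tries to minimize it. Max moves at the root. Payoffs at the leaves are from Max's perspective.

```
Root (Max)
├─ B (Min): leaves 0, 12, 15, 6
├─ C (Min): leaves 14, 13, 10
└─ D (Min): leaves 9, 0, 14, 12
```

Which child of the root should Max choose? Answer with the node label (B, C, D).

C

B (Min): min(0, 12, 15, 6) = 0
C (Min): min(14, 13, 10) = 10
D (Min): min(9, 0, 14, 12) = 0
Root (Max): max(0, 10, 0) = 10
Max picks the child with the highest value: C (value 10).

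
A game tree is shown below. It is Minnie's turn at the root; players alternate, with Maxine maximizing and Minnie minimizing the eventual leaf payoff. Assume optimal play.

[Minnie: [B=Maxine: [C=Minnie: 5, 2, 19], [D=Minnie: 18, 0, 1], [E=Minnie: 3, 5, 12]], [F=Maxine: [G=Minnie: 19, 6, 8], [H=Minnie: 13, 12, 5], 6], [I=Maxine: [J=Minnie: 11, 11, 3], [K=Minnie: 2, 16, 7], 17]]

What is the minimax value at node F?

6

G: min(19, 6, 8) = 6
H: min(13, 12, 5) = 5
F: max(6, 5, 6) = 6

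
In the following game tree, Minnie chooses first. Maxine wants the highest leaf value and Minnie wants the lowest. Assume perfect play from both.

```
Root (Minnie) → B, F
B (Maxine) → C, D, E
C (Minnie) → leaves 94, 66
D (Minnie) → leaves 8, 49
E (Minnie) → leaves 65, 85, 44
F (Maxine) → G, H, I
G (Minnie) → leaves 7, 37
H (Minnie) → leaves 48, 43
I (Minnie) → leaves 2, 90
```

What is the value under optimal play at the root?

43

C (Minnie): min(94, 66) = 66
D (Minnie): min(8, 49) = 8
E (Minnie): min(65, 85, 44) = 44
B (Maxine): max(66, 8, 44) = 66
G (Minnie): min(7, 37) = 7
H (Minnie): min(48, 43) = 43
I (Minnie): min(2, 90) = 2
F (Maxine): max(7, 43, 2) = 43
Root (Minnie): min(66, 43) = 43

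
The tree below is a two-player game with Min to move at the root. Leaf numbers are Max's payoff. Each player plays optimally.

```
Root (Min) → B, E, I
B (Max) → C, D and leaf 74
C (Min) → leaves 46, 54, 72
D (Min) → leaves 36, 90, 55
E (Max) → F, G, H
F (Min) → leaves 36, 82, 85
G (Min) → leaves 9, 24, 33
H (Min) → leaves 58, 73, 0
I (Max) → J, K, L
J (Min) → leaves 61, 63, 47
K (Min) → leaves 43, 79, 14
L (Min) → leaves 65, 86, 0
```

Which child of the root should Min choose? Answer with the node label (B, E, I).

C (Min): min(46, 54, 72) = 46
D (Min): min(36, 90, 55) = 36
B (Max): max(46, 36, 74) = 74
F (Min): min(36, 82, 85) = 36
G (Min): min(9, 24, 33) = 9
H (Min): min(58, 73, 0) = 0
E (Max): max(36, 9, 0) = 36
J (Min): min(61, 63, 47) = 47
K (Min): min(43, 79, 14) = 14
L (Min): min(65, 86, 0) = 0
I (Max): max(47, 14, 0) = 47
Root (Min): min(74, 36, 47) = 36
Min picks the child with the lowest value: E (value 36).

E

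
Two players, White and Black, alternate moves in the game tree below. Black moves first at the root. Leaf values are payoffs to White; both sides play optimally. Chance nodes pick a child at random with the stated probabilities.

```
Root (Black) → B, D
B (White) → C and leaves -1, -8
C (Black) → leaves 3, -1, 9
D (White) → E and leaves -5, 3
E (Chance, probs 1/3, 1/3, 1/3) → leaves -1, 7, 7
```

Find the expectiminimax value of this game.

C (Black): min(3, -1, 9) = -1
B (White): max(-1, -1, -8) = -1
E (Chance): 1/3·-1 + 1/3·7 + 1/3·7 = 4.33
D (White): max(4.33, -5, 3) = 4.33
Root (Black): min(-1, 4.33) = -1

-1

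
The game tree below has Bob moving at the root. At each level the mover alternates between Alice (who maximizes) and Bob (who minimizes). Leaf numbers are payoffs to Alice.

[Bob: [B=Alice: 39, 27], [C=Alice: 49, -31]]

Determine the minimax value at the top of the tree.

B (Alice): max(39, 27) = 39
C (Alice): max(49, -31) = 49
Root (Bob): min(39, 49) = 39

39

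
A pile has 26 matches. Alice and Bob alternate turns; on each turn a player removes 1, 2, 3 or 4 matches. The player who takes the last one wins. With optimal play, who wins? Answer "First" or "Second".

Positions where the player to move wins (W) vs loses (L):
i:   0  1  2  3  4  5  6  7  8  9 10 11 12 13 14 15 16 17 18 19 20 21 22 23 24 25 26
     L  W  W  W  W  L  W  W  W  W  L  W  W  W  W  L  W  W  W  W  L  W  W  W  W  L  W
Position 26 is W, so the first player wins.

First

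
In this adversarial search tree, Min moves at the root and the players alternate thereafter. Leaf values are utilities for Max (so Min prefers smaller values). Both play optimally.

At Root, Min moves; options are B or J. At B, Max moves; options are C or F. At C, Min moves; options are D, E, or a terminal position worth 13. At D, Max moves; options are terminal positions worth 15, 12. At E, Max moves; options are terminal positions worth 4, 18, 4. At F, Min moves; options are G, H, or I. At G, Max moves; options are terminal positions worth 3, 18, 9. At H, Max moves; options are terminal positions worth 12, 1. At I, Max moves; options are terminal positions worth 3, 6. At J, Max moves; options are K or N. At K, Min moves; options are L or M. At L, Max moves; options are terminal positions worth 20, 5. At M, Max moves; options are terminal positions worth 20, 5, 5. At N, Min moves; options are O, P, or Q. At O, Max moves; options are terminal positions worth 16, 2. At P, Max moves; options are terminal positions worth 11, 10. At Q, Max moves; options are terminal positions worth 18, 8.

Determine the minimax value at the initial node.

D (Max): max(15, 12) = 15
E (Max): max(4, 18, 4) = 18
C (Min): min(15, 18, 13) = 13
G (Max): max(3, 18, 9) = 18
H (Max): max(12, 1) = 12
I (Max): max(3, 6) = 6
F (Min): min(18, 12, 6) = 6
B (Max): max(13, 6) = 13
L (Max): max(20, 5) = 20
M (Max): max(20, 5, 5) = 20
K (Min): min(20, 20) = 20
O (Max): max(16, 2) = 16
P (Max): max(11, 10) = 11
Q (Max): max(18, 8) = 18
N (Min): min(16, 11, 18) = 11
J (Max): max(20, 11) = 20
Root (Min): min(13, 20) = 13

13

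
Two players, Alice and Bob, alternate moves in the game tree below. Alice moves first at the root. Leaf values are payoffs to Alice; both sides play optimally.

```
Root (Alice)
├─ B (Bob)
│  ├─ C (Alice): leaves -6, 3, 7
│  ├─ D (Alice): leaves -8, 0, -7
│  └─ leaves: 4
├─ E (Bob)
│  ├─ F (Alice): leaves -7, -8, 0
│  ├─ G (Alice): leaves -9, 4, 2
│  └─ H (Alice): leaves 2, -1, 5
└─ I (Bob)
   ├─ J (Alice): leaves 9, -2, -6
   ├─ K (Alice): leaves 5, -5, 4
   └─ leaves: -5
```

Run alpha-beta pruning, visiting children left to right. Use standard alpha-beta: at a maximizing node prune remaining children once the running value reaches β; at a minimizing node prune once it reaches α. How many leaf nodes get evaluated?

17

C [α=-∞,β=+∞]: v=7
D [α=-∞,β=7]: v=0
B [α=-∞,β=+∞]: v=0
F [α=0,β=+∞]: v=0
E [α=0,β=+∞]: v=0 after child 1 ≤ α → α-cutoff, skip 2
J [α=0,β=+∞]: v=9
K [α=0,β=9]: v=5
I [α=0,β=+∞]: v=-5
Root [α=-∞,β=+∞]: v=0
Leaves evaluated: 17 of 23.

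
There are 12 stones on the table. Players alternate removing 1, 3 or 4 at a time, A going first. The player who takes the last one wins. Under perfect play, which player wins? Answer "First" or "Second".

First

i:   0  1  2  3  4  5  6  7  8  9 10 11 12
     L  W  L  W  W  W  W  L  W  L  W  W  W
Position 12 is W, so the first player wins.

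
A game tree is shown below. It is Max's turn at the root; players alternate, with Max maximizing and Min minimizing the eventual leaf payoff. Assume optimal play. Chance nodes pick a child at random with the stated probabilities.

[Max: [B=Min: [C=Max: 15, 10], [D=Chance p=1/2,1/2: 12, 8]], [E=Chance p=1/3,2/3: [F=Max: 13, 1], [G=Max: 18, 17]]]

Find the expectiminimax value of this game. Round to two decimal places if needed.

16.33

C (Max): max(15, 10) = 15
D (Chance): 1/2·12 + 1/2·8 = 10
B (Min): min(15, 10) = 10
F (Max): max(13, 1) = 13
G (Max): max(18, 17) = 18
E (Chance): 1/3·13 + 2/3·18 = 16.33
Root (Max): max(10, 16.33) = 16.33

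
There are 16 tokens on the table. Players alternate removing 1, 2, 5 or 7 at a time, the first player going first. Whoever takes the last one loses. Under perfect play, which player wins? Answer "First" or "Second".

W/L table (W = player to move can force a win):
i:   0  1  2  3  4  5  6  7  8  9 10 11 12 13 14 15 16
     W  L  W  W  L  W  W  L  W  W  L  W  W  L  W  W  L
Position 16 is L, so the second player wins.

Second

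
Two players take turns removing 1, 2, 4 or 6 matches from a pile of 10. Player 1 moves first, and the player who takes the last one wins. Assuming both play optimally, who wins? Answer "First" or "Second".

Positions where the player to move wins (W) vs loses (L):
i:   0  1  2  3  4  5  6  7  8  9 10
     L  W  W  L  W  W  W  W  L  W  W
Position 10 is W, so the first player wins.

First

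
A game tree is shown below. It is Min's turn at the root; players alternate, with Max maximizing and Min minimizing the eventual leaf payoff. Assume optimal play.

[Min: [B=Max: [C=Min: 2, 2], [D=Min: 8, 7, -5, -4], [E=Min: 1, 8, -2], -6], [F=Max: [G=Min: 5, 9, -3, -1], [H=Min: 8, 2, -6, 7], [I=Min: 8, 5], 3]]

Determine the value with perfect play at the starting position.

2

C (Min): min(2, 2) = 2
D (Min): min(8, 7, -5, -4) = -5
E (Min): min(1, 8, -2) = -2
B (Max): max(2, -5, -2, -6) = 2
G (Min): min(5, 9, -3, -1) = -3
H (Min): min(8, 2, -6, 7) = -6
I (Min): min(8, 5) = 5
F (Max): max(-3, -6, 5, 3) = 5
Root (Min): min(2, 5) = 2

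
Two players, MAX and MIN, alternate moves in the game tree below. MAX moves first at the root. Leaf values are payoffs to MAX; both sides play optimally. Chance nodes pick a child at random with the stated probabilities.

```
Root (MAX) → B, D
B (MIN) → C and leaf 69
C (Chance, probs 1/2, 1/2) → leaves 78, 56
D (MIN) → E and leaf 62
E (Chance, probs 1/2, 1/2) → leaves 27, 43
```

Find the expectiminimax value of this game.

67

C (Chance): 1/2·78 + 1/2·56 = 67
B (MIN): min(67, 69) = 67
E (Chance): 1/2·27 + 1/2·43 = 35
D (MIN): min(35, 62) = 35
Root (MAX): max(67, 35) = 67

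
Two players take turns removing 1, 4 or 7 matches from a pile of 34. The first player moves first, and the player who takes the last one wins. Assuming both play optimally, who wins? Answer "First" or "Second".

Second

i:   0  1  2  3  4  5  6  7  8  9 10 11 12 13 14 15 16 17 18 19 20 21 22 23 24 25 26 27 28 29 30 31 32 33 34
     L  W  L  W  W  L  W  W  L  W  L  W  W  L  W  W  L  W  L  W  W  L  W  W  L  W  L  W  W  L  W  W  L  W  L
Position 34 is L, so the second player wins.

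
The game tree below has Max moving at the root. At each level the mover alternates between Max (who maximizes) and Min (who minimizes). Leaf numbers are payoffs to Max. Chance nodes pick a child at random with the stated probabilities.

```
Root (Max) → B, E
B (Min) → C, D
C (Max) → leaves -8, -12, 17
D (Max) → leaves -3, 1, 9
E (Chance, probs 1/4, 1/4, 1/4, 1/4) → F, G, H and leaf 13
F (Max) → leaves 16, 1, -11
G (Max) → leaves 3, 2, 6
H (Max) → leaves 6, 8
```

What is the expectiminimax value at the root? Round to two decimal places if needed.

C (Max): max(-8, -12, 17) = 17
D (Max): max(-3, 1, 9) = 9
B (Min): min(17, 9) = 9
F (Max): max(16, 1, -11) = 16
G (Max): max(3, 2, 6) = 6
H (Max): max(6, 8) = 8
E (Chance): 1/4·16 + 1/4·6 + 1/4·8 + 1/4·13 = 10.75
Root (Max): max(9, 10.75) = 10.75

10.75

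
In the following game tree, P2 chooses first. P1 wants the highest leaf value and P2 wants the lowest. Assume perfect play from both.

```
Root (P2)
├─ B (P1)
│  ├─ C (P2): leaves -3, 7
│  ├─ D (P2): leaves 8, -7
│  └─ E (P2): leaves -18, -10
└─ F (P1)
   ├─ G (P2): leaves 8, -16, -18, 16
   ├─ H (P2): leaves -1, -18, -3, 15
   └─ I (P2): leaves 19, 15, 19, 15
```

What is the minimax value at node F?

15

G: min(8, -16, -18, 16) = -18
H: min(-1, -18, -3, 15) = -18
I: min(19, 15, 19, 15) = 15
F: max(-18, -18, 15) = 15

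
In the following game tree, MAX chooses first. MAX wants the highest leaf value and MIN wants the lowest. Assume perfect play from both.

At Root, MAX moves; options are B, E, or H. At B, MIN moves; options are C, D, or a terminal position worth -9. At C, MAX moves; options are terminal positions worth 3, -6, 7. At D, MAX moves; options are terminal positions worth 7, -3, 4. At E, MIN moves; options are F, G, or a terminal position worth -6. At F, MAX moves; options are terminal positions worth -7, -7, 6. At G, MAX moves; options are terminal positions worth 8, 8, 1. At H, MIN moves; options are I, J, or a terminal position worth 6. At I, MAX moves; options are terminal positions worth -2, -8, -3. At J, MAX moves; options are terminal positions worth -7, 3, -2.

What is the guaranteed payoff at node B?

C: max(3, -6, 7) = 7
D: max(7, -3, 4) = 7
B: min(7, 7, -9) = -9

-9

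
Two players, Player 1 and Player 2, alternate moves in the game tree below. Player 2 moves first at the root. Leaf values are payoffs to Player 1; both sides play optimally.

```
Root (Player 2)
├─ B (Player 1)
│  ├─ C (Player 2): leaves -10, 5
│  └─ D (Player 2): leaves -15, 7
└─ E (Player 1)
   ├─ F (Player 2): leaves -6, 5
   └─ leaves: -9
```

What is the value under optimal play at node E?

-6

F: min(-6, 5) = -6
E: max(-6, -9) = -6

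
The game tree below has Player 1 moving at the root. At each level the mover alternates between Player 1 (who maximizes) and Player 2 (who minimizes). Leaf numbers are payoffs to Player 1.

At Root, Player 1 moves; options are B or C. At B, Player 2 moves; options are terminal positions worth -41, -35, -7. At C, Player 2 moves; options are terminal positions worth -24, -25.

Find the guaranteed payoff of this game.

-25

B (Player 2): min(-41, -35, -7) = -41
C (Player 2): min(-24, -25) = -25
Root (Player 1): max(-41, -25) = -25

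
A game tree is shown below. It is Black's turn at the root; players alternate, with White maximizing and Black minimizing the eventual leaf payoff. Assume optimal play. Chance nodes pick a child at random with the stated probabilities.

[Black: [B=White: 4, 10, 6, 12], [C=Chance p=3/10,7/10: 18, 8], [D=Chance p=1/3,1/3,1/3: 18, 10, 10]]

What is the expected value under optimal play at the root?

B (White): max(4, 10, 6, 12) = 12
C (Chance): 3/10·18 + 7/10·8 = 11
D (Chance): 1/3·18 + 1/3·10 + 1/3·10 = 12.67
Root (Black): min(12, 11, 12.67) = 11

11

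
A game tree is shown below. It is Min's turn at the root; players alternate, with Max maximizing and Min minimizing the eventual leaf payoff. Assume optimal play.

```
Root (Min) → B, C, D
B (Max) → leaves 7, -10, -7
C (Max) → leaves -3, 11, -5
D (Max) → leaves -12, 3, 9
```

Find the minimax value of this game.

7

B (Max): max(7, -10, -7) = 7
C (Max): max(-3, 11, -5) = 11
D (Max): max(-12, 3, 9) = 9
Root (Min): min(7, 11, 9) = 7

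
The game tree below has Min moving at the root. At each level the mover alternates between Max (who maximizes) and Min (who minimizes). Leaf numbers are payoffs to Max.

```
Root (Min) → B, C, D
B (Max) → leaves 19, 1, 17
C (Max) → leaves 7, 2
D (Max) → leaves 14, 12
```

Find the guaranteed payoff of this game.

7

B (Max): max(19, 1, 17) = 19
C (Max): max(7, 2) = 7
D (Max): max(14, 12) = 14
Root (Min): min(19, 7, 14) = 7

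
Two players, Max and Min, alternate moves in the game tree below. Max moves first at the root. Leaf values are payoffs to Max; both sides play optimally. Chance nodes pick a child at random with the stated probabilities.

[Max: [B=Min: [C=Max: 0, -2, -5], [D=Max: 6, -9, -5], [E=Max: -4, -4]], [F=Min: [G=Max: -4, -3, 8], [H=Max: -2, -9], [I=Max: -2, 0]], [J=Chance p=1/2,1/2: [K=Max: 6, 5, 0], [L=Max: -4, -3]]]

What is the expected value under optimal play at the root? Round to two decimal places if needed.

1.5

C (Max): max(0, -2, -5) = 0
D (Max): max(6, -9, -5) = 6
E (Max): max(-4, -4) = -4
B (Min): min(0, 6, -4) = -4
G (Max): max(-4, -3, 8) = 8
H (Max): max(-2, -9) = -2
I (Max): max(-2, 0) = 0
F (Min): min(8, -2, 0) = -2
K (Max): max(6, 5, 0) = 6
L (Max): max(-4, -3) = -3
J (Chance): 1/2·6 + 1/2·-3 = 1.5
Root (Max): max(-4, -2, 1.5) = 1.5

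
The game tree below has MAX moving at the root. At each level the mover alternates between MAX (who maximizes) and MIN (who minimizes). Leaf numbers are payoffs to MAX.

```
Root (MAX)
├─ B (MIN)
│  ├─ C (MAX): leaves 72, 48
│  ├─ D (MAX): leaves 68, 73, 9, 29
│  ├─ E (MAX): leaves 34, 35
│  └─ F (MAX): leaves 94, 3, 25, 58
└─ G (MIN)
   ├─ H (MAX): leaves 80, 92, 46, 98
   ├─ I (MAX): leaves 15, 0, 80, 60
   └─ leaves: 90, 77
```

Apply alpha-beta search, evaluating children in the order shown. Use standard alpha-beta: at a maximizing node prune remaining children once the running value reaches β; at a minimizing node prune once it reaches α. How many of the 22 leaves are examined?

17

C [α=-∞,β=+∞]: v=72
D [α=-∞,β=72]: v=73 after child 2 ≥ β → β-cutoff, skip 2
E [α=-∞,β=72]: v=35
F [α=-∞,β=35]: v=94 after child 1 ≥ β → β-cutoff, skip 3
B [α=-∞,β=+∞]: v=35
H [α=35,β=+∞]: v=98
I [α=35,β=98]: v=80
G [α=35,β=+∞]: v=77
Root [α=-∞,β=+∞]: v=77
Leaves evaluated: 17 of 22.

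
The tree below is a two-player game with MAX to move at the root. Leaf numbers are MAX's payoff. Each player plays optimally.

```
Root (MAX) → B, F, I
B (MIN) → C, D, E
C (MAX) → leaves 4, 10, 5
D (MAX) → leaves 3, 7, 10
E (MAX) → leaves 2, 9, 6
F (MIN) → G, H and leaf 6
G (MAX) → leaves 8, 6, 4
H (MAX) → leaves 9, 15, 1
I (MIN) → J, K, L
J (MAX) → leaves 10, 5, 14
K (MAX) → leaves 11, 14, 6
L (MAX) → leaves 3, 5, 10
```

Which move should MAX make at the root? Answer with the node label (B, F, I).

C (MAX): max(4, 10, 5) = 10
D (MAX): max(3, 7, 10) = 10
E (MAX): max(2, 9, 6) = 9
B (MIN): min(10, 10, 9) = 9
G (MAX): max(8, 6, 4) = 8
H (MAX): max(9, 15, 1) = 15
F (MIN): min(8, 15, 6) = 6
J (MAX): max(10, 5, 14) = 14
K (MAX): max(11, 14, 6) = 14
L (MAX): max(3, 5, 10) = 10
I (MIN): min(14, 14, 10) = 10
Root (MAX): max(9, 6, 10) = 10
MAX picks the child with the highest value: I (value 10).

I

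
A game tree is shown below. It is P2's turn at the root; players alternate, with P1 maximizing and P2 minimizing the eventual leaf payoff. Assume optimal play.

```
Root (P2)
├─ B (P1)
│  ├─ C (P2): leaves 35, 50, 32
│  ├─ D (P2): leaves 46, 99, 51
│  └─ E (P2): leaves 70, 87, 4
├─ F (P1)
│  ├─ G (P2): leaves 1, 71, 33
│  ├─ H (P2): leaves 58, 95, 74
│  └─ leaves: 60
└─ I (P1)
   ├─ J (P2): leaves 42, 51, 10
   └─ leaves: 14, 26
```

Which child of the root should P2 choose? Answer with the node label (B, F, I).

I

C (P2): min(35, 50, 32) = 32
D (P2): min(46, 99, 51) = 46
E (P2): min(70, 87, 4) = 4
B (P1): max(32, 46, 4) = 46
G (P2): min(1, 71, 33) = 1
H (P2): min(58, 95, 74) = 58
F (P1): max(1, 58, 60) = 60
J (P2): min(42, 51, 10) = 10
I (P1): max(10, 14, 26) = 26
Root (P2): min(46, 60, 26) = 26
P2 picks the child with the lowest value: I (value 26).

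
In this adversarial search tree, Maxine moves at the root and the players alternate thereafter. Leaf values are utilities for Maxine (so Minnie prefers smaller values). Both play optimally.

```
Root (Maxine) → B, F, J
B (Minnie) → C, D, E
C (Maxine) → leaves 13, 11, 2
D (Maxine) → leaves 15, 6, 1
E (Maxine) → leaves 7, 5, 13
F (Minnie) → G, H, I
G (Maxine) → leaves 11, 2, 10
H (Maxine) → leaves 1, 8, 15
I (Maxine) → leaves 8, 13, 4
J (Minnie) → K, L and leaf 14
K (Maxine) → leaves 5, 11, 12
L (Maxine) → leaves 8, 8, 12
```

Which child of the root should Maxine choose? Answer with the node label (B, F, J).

B

C (Maxine): max(13, 11, 2) = 13
D (Maxine): max(15, 6, 1) = 15
E (Maxine): max(7, 5, 13) = 13
B (Minnie): min(13, 15, 13) = 13
G (Maxine): max(11, 2, 10) = 11
H (Maxine): max(1, 8, 15) = 15
I (Maxine): max(8, 13, 4) = 13
F (Minnie): min(11, 15, 13) = 11
K (Maxine): max(5, 11, 12) = 12
L (Maxine): max(8, 8, 12) = 12
J (Minnie): min(12, 12, 14) = 12
Root (Maxine): max(13, 11, 12) = 13
Maxine picks the child with the highest value: B (value 13).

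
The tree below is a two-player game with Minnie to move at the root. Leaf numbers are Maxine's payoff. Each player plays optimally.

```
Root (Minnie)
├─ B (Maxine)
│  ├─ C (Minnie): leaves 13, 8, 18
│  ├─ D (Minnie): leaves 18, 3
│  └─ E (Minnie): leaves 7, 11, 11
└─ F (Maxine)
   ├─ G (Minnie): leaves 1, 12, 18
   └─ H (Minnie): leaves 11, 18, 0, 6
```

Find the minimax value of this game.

1

C (Minnie): min(13, 8, 18) = 8
D (Minnie): min(18, 3) = 3
E (Minnie): min(7, 11, 11) = 7
B (Maxine): max(8, 3, 7) = 8
G (Minnie): min(1, 12, 18) = 1
H (Minnie): min(11, 18, 0, 6) = 0
F (Maxine): max(1, 0) = 1
Root (Minnie): min(8, 1) = 1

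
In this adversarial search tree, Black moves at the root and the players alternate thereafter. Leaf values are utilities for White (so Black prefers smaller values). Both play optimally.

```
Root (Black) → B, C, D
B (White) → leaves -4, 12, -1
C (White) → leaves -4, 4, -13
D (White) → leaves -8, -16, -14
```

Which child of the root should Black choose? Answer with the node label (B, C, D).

D

B (White): max(-4, 12, -1) = 12
C (White): max(-4, 4, -13) = 4
D (White): max(-8, -16, -14) = -8
Root (Black): min(12, 4, -8) = -8
Black picks the child with the lowest value: D (value -8).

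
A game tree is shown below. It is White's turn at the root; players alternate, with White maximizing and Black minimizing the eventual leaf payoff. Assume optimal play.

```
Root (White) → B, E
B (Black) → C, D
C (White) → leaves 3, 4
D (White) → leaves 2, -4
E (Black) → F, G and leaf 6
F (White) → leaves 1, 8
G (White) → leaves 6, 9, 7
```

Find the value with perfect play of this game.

C (White): max(3, 4) = 4
D (White): max(2, -4) = 2
B (Black): min(4, 2) = 2
F (White): max(1, 8) = 8
G (White): max(6, 9, 7) = 9
E (Black): min(8, 9, 6) = 6
Root (White): max(2, 6) = 6

6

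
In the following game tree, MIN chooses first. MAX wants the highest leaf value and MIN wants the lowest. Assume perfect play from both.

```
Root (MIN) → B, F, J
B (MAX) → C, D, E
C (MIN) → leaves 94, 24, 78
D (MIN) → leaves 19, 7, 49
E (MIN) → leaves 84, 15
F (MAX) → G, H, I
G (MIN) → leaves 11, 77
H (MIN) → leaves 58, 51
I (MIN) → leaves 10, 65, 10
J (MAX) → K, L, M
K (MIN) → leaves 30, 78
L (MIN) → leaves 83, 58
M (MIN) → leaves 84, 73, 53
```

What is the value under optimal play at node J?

K: min(30, 78) = 30
L: min(83, 58) = 58
M: min(84, 73, 53) = 53
J: max(30, 58, 53) = 58

58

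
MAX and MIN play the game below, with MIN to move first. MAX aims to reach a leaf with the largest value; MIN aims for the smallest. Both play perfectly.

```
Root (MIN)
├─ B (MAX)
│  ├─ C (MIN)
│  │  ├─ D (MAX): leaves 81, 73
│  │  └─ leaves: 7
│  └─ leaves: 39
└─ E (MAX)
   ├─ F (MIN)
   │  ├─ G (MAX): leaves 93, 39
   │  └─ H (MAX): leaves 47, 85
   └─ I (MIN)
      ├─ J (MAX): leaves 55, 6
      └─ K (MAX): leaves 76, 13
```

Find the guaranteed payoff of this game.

39

D (MAX): max(81, 73) = 81
C (MIN): min(81, 7) = 7
B (MAX): max(7, 39) = 39
G (MAX): max(93, 39) = 93
H (MAX): max(47, 85) = 85
F (MIN): min(93, 85) = 85
J (MAX): max(55, 6) = 55
K (MAX): max(76, 13) = 76
I (MIN): min(55, 76) = 55
E (MAX): max(85, 55) = 85
Root (MIN): min(39, 85) = 39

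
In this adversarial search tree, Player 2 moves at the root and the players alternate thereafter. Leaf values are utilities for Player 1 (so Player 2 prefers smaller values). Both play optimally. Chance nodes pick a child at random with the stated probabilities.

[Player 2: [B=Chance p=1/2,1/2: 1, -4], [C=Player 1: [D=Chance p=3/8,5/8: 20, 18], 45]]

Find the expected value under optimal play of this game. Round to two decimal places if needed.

B (Chance): 1/2·1 + 1/2·-4 = -1.5
D (Chance): 3/8·20 + 5/8·18 = 18.75
C (Player 1): max(18.75, 45) = 45
Root (Player 2): min(-1.5, 45) = -1.5

-1.5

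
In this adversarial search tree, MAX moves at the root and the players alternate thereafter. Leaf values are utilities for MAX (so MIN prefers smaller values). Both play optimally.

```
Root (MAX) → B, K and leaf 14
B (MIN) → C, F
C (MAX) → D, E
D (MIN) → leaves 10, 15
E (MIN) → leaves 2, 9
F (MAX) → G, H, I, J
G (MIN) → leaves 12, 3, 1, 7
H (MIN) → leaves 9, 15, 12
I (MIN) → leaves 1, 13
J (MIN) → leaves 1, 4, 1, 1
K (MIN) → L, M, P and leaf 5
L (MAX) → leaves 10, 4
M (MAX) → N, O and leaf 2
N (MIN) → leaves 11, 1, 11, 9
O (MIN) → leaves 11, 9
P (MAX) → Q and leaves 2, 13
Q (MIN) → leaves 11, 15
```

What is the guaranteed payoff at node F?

G: min(12, 3, 1, 7) = 1
H: min(9, 15, 12) = 9
I: min(1, 13) = 1
J: min(1, 4, 1, 1) = 1
F: max(1, 9, 1, 1) = 9

9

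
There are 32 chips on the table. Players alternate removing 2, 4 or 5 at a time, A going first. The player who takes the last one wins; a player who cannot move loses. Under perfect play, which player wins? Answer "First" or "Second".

i:   0  1  2  3  4  5  6  7  8  9 10 11 12 13 14 15 16 17 18 19 20 21 22 23 24 25 26 27 28 29 30 31 32
     L  L  W  W  W  W  W  L  L  W  W  W  W  W  L  L  W  W  W  W  W  L  L  W  W  W  W  W  L  L  W  W  W
Position 32 is W, so the first player wins.

First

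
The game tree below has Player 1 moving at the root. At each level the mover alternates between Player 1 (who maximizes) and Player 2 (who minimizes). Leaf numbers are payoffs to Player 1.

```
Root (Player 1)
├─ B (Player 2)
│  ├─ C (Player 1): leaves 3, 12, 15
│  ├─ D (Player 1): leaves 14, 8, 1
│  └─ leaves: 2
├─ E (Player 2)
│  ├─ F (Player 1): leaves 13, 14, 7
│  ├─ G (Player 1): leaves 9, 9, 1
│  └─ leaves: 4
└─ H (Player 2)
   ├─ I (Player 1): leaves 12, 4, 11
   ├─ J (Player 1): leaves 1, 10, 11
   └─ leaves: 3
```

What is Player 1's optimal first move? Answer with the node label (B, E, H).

E

C (Player 1): max(3, 12, 15) = 15
D (Player 1): max(14, 8, 1) = 14
B (Player 2): min(15, 14, 2) = 2
F (Player 1): max(13, 14, 7) = 14
G (Player 1): max(9, 9, 1) = 9
E (Player 2): min(14, 9, 4) = 4
I (Player 1): max(12, 4, 11) = 12
J (Player 1): max(1, 10, 11) = 11
H (Player 2): min(12, 11, 3) = 3
Root (Player 1): max(2, 4, 3) = 4
Player 1 picks the child with the highest value: E (value 4).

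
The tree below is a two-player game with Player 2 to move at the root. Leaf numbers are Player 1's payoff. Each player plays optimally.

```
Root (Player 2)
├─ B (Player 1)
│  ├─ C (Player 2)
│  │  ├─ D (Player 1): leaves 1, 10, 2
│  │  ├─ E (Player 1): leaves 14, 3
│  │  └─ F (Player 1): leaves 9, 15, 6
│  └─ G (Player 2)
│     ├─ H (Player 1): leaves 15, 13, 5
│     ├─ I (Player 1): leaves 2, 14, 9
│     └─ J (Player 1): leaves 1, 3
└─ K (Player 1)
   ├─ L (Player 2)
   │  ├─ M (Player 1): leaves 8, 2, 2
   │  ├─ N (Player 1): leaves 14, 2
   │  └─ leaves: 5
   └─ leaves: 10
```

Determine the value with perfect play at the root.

D (Player 1): max(1, 10, 2) = 10
E (Player 1): max(14, 3) = 14
F (Player 1): max(9, 15, 6) = 15
C (Player 2): min(10, 14, 15) = 10
H (Player 1): max(15, 13, 5) = 15
I (Player 1): max(2, 14, 9) = 14
J (Player 1): max(1, 3) = 3
G (Player 2): min(15, 14, 3) = 3
B (Player 1): max(10, 3) = 10
M (Player 1): max(8, 2, 2) = 8
N (Player 1): max(14, 2) = 14
L (Player 2): min(8, 14, 5) = 5
K (Player 1): max(5, 10) = 10
Root (Player 2): min(10, 10) = 10

10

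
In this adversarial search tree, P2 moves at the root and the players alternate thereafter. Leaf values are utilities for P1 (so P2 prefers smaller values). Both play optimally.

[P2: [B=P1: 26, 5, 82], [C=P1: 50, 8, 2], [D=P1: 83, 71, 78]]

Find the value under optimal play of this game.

B (P1): max(26, 5, 82) = 82
C (P1): max(50, 8, 2) = 50
D (P1): max(83, 71, 78) = 83
Root (P2): min(82, 50, 83) = 50

50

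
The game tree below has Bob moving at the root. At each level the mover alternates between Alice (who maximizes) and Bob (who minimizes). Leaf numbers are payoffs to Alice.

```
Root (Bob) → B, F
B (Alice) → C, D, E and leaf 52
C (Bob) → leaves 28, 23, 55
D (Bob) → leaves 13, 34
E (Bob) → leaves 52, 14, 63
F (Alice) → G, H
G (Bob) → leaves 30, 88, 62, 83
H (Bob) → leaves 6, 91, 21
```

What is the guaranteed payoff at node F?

30

G: min(30, 88, 62, 83) = 30
H: min(6, 91, 21) = 6
F: max(30, 6) = 30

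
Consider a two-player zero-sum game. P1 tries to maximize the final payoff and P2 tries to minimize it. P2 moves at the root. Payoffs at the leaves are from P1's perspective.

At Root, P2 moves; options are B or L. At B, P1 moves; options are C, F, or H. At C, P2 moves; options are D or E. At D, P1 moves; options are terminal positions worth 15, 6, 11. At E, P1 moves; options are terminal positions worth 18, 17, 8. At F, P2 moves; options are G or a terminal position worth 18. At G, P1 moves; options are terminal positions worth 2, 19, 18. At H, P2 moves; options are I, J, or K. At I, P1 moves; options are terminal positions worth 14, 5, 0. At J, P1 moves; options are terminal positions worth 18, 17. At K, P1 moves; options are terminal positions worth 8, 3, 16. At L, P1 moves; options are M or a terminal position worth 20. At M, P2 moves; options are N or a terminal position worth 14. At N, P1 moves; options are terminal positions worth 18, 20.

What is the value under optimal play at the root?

D (P1): max(15, 6, 11) = 15
E (P1): max(18, 17, 8) = 18
C (P2): min(15, 18) = 15
G (P1): max(2, 19, 18) = 19
F (P2): min(19, 18) = 18
I (P1): max(14, 5, 0) = 14
J (P1): max(18, 17) = 18
K (P1): max(8, 3, 16) = 16
H (P2): min(14, 18, 16) = 14
B (P1): max(15, 18, 14) = 18
N (P1): max(18, 20) = 20
M (P2): min(20, 14) = 14
L (P1): max(14, 20) = 20
Root (P2): min(18, 20) = 18

18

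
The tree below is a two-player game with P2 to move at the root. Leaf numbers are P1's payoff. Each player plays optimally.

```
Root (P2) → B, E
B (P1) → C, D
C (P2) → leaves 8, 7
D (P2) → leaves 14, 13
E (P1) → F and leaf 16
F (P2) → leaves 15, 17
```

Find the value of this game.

13

C (P2): min(8, 7) = 7
D (P2): min(14, 13) = 13
B (P1): max(7, 13) = 13
F (P2): min(15, 17) = 15
E (P1): max(15, 16) = 16
Root (P2): min(13, 16) = 13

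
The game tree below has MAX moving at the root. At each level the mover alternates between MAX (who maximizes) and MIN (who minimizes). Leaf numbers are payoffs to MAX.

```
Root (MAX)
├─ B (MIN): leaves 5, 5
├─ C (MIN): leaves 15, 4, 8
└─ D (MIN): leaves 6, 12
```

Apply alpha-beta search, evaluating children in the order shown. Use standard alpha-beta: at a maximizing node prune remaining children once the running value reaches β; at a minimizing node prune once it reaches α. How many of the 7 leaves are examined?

6

B [α=-∞,β=+∞]: v=5
C [α=5,β=+∞]: v=4 after child 2 ≤ α → α-cutoff, skip 1
D [α=5,β=+∞]: v=6
Root [α=-∞,β=+∞]: v=6
Leaves evaluated: 6 of 7.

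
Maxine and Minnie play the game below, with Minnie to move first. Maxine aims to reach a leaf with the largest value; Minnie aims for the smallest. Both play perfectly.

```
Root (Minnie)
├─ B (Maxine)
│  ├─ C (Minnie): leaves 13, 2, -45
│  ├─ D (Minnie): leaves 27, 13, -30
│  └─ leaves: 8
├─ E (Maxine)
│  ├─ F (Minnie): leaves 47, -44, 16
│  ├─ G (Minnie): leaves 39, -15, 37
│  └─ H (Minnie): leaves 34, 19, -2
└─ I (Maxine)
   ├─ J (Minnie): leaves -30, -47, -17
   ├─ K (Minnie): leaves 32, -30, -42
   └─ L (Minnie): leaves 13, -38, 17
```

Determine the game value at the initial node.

C (Minnie): min(13, 2, -45) = -45
D (Minnie): min(27, 13, -30) = -30
B (Maxine): max(-45, -30, 8) = 8
F (Minnie): min(47, -44, 16) = -44
G (Minnie): min(39, -15, 37) = -15
H (Minnie): min(34, 19, -2) = -2
E (Maxine): max(-44, -15, -2) = -2
J (Minnie): min(-30, -47, -17) = -47
K (Minnie): min(32, -30, -42) = -42
L (Minnie): min(13, -38, 17) = -38
I (Maxine): max(-47, -42, -38) = -38
Root (Minnie): min(8, -2, -38) = -38

-38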